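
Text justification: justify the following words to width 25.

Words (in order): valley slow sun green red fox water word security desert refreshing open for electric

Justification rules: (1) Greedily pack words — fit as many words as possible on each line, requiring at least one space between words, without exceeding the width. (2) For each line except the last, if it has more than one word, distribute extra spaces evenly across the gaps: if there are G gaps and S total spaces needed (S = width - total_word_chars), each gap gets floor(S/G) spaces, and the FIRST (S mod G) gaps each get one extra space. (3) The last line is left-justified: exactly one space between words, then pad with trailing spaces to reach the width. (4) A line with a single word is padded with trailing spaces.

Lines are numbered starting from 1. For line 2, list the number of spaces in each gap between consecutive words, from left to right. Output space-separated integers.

Answer: 2 2 1

Derivation:
Line 1: ['valley', 'slow', 'sun', 'green', 'red'] (min_width=25, slack=0)
Line 2: ['fox', 'water', 'word', 'security'] (min_width=23, slack=2)
Line 3: ['desert', 'refreshing', 'open'] (min_width=22, slack=3)
Line 4: ['for', 'electric'] (min_width=12, slack=13)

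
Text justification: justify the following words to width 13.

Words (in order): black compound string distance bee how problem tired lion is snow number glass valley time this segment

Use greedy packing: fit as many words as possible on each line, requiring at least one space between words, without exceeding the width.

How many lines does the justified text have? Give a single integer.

Answer: 10

Derivation:
Line 1: ['black'] (min_width=5, slack=8)
Line 2: ['compound'] (min_width=8, slack=5)
Line 3: ['string'] (min_width=6, slack=7)
Line 4: ['distance', 'bee'] (min_width=12, slack=1)
Line 5: ['how', 'problem'] (min_width=11, slack=2)
Line 6: ['tired', 'lion', 'is'] (min_width=13, slack=0)
Line 7: ['snow', 'number'] (min_width=11, slack=2)
Line 8: ['glass', 'valley'] (min_width=12, slack=1)
Line 9: ['time', 'this'] (min_width=9, slack=4)
Line 10: ['segment'] (min_width=7, slack=6)
Total lines: 10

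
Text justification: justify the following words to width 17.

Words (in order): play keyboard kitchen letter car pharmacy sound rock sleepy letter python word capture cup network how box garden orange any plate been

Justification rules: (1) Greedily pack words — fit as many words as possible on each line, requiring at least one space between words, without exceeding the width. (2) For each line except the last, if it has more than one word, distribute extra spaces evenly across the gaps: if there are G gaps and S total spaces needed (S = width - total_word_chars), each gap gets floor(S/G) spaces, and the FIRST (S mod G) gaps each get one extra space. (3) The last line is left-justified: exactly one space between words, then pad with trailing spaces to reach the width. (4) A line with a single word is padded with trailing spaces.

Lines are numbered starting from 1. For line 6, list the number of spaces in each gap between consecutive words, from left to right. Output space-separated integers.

Answer: 2 1

Derivation:
Line 1: ['play', 'keyboard'] (min_width=13, slack=4)
Line 2: ['kitchen', 'letter'] (min_width=14, slack=3)
Line 3: ['car', 'pharmacy'] (min_width=12, slack=5)
Line 4: ['sound', 'rock', 'sleepy'] (min_width=17, slack=0)
Line 5: ['letter', 'python'] (min_width=13, slack=4)
Line 6: ['word', 'capture', 'cup'] (min_width=16, slack=1)
Line 7: ['network', 'how', 'box'] (min_width=15, slack=2)
Line 8: ['garden', 'orange', 'any'] (min_width=17, slack=0)
Line 9: ['plate', 'been'] (min_width=10, slack=7)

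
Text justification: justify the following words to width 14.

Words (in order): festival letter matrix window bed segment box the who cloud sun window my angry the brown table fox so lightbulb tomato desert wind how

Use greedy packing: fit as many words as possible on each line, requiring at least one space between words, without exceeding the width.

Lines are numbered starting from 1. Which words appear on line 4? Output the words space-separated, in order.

Line 1: ['festival'] (min_width=8, slack=6)
Line 2: ['letter', 'matrix'] (min_width=13, slack=1)
Line 3: ['window', 'bed'] (min_width=10, slack=4)
Line 4: ['segment', 'box'] (min_width=11, slack=3)
Line 5: ['the', 'who', 'cloud'] (min_width=13, slack=1)
Line 6: ['sun', 'window', 'my'] (min_width=13, slack=1)
Line 7: ['angry', 'the'] (min_width=9, slack=5)
Line 8: ['brown', 'table'] (min_width=11, slack=3)
Line 9: ['fox', 'so'] (min_width=6, slack=8)
Line 10: ['lightbulb'] (min_width=9, slack=5)
Line 11: ['tomato', 'desert'] (min_width=13, slack=1)
Line 12: ['wind', 'how'] (min_width=8, slack=6)

Answer: segment box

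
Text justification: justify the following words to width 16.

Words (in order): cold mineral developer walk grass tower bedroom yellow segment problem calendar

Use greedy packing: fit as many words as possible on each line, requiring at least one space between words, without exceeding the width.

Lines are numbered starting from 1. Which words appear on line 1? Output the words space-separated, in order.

Answer: cold mineral

Derivation:
Line 1: ['cold', 'mineral'] (min_width=12, slack=4)
Line 2: ['developer', 'walk'] (min_width=14, slack=2)
Line 3: ['grass', 'tower'] (min_width=11, slack=5)
Line 4: ['bedroom', 'yellow'] (min_width=14, slack=2)
Line 5: ['segment', 'problem'] (min_width=15, slack=1)
Line 6: ['calendar'] (min_width=8, slack=8)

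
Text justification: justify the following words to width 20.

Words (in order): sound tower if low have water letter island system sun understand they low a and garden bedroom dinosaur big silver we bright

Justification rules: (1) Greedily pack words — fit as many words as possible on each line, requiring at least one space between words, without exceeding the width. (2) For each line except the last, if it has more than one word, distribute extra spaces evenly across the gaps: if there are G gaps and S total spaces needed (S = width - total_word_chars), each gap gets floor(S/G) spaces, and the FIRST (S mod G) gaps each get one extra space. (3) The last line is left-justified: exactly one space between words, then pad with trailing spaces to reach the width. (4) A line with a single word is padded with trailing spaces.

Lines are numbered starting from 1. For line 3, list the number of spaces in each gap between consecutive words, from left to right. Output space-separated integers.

Line 1: ['sound', 'tower', 'if', 'low'] (min_width=18, slack=2)
Line 2: ['have', 'water', 'letter'] (min_width=17, slack=3)
Line 3: ['island', 'system', 'sun'] (min_width=17, slack=3)
Line 4: ['understand', 'they', 'low'] (min_width=19, slack=1)
Line 5: ['a', 'and', 'garden', 'bedroom'] (min_width=20, slack=0)
Line 6: ['dinosaur', 'big', 'silver'] (min_width=19, slack=1)
Line 7: ['we', 'bright'] (min_width=9, slack=11)

Answer: 3 2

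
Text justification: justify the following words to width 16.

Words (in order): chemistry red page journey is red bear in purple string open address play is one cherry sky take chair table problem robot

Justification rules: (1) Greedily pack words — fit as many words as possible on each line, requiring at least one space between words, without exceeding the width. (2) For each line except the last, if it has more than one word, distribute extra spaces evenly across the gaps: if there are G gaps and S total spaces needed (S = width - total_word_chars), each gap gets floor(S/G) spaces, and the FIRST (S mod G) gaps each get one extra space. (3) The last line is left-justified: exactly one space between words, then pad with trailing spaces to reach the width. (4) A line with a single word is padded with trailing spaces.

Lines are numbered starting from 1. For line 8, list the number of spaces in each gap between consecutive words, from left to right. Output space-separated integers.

Line 1: ['chemistry', 'red'] (min_width=13, slack=3)
Line 2: ['page', 'journey', 'is'] (min_width=15, slack=1)
Line 3: ['red', 'bear', 'in'] (min_width=11, slack=5)
Line 4: ['purple', 'string'] (min_width=13, slack=3)
Line 5: ['open', 'address'] (min_width=12, slack=4)
Line 6: ['play', 'is', 'one'] (min_width=11, slack=5)
Line 7: ['cherry', 'sky', 'take'] (min_width=15, slack=1)
Line 8: ['chair', 'table'] (min_width=11, slack=5)
Line 9: ['problem', 'robot'] (min_width=13, slack=3)

Answer: 6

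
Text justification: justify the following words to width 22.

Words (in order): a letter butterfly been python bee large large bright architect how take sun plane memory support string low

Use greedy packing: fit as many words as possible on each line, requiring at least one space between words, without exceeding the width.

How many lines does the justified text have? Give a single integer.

Line 1: ['a', 'letter', 'butterfly'] (min_width=18, slack=4)
Line 2: ['been', 'python', 'bee', 'large'] (min_width=21, slack=1)
Line 3: ['large', 'bright', 'architect'] (min_width=22, slack=0)
Line 4: ['how', 'take', 'sun', 'plane'] (min_width=18, slack=4)
Line 5: ['memory', 'support', 'string'] (min_width=21, slack=1)
Line 6: ['low'] (min_width=3, slack=19)
Total lines: 6

Answer: 6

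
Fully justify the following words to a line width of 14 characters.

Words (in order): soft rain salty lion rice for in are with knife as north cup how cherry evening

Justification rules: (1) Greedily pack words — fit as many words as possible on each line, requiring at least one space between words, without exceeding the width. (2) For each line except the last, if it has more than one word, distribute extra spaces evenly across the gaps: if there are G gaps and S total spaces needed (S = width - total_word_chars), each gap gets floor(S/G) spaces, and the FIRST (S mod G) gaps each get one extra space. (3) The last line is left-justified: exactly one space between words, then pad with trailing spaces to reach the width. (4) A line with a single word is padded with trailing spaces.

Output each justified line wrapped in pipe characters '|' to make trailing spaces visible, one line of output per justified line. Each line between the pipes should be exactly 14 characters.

Line 1: ['soft', 'rain'] (min_width=9, slack=5)
Line 2: ['salty', 'lion'] (min_width=10, slack=4)
Line 3: ['rice', 'for', 'in'] (min_width=11, slack=3)
Line 4: ['are', 'with', 'knife'] (min_width=14, slack=0)
Line 5: ['as', 'north', 'cup'] (min_width=12, slack=2)
Line 6: ['how', 'cherry'] (min_width=10, slack=4)
Line 7: ['evening'] (min_width=7, slack=7)

Answer: |soft      rain|
|salty     lion|
|rice   for  in|
|are with knife|
|as  north  cup|
|how     cherry|
|evening       |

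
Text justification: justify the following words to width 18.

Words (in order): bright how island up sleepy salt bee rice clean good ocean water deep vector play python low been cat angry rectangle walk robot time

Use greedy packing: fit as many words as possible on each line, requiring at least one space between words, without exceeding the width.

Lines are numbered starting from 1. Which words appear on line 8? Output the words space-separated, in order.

Line 1: ['bright', 'how', 'island'] (min_width=17, slack=1)
Line 2: ['up', 'sleepy', 'salt', 'bee'] (min_width=18, slack=0)
Line 3: ['rice', 'clean', 'good'] (min_width=15, slack=3)
Line 4: ['ocean', 'water', 'deep'] (min_width=16, slack=2)
Line 5: ['vector', 'play', 'python'] (min_width=18, slack=0)
Line 6: ['low', 'been', 'cat', 'angry'] (min_width=18, slack=0)
Line 7: ['rectangle', 'walk'] (min_width=14, slack=4)
Line 8: ['robot', 'time'] (min_width=10, slack=8)

Answer: robot time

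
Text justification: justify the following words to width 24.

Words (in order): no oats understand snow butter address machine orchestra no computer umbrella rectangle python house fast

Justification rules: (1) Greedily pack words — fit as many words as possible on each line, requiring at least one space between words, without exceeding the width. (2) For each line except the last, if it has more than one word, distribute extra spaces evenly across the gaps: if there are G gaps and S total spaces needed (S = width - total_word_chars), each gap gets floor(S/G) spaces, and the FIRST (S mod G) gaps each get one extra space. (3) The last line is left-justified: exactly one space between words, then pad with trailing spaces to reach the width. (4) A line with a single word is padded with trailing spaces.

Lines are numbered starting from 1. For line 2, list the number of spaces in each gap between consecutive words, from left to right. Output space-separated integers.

Answer: 2 2

Derivation:
Line 1: ['no', 'oats', 'understand', 'snow'] (min_width=23, slack=1)
Line 2: ['butter', 'address', 'machine'] (min_width=22, slack=2)
Line 3: ['orchestra', 'no', 'computer'] (min_width=21, slack=3)
Line 4: ['umbrella', 'rectangle'] (min_width=18, slack=6)
Line 5: ['python', 'house', 'fast'] (min_width=17, slack=7)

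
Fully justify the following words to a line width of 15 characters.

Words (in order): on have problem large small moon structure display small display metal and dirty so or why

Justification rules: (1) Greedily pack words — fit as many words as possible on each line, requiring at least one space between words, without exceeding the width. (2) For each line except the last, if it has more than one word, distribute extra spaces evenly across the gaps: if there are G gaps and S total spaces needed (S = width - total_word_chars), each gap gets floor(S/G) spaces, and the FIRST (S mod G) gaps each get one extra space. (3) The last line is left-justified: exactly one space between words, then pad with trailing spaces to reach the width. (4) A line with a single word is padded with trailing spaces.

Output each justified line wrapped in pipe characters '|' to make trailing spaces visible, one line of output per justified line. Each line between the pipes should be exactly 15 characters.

Line 1: ['on', 'have', 'problem'] (min_width=15, slack=0)
Line 2: ['large', 'small'] (min_width=11, slack=4)
Line 3: ['moon', 'structure'] (min_width=14, slack=1)
Line 4: ['display', 'small'] (min_width=13, slack=2)
Line 5: ['display', 'metal'] (min_width=13, slack=2)
Line 6: ['and', 'dirty', 'so', 'or'] (min_width=15, slack=0)
Line 7: ['why'] (min_width=3, slack=12)

Answer: |on have problem|
|large     small|
|moon  structure|
|display   small|
|display   metal|
|and dirty so or|
|why            |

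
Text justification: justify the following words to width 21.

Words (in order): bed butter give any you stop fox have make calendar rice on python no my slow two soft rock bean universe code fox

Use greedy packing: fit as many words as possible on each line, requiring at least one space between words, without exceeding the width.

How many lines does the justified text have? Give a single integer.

Line 1: ['bed', 'butter', 'give', 'any'] (min_width=19, slack=2)
Line 2: ['you', 'stop', 'fox', 'have'] (min_width=17, slack=4)
Line 3: ['make', 'calendar', 'rice', 'on'] (min_width=21, slack=0)
Line 4: ['python', 'no', 'my', 'slow', 'two'] (min_width=21, slack=0)
Line 5: ['soft', 'rock', 'bean'] (min_width=14, slack=7)
Line 6: ['universe', 'code', 'fox'] (min_width=17, slack=4)
Total lines: 6

Answer: 6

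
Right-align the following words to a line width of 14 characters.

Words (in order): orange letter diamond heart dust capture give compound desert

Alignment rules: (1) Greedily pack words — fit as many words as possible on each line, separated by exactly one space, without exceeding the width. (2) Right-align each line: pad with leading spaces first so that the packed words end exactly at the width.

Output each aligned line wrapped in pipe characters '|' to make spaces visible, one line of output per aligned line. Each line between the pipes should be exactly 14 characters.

Line 1: ['orange', 'letter'] (min_width=13, slack=1)
Line 2: ['diamond', 'heart'] (min_width=13, slack=1)
Line 3: ['dust', 'capture'] (min_width=12, slack=2)
Line 4: ['give', 'compound'] (min_width=13, slack=1)
Line 5: ['desert'] (min_width=6, slack=8)

Answer: | orange letter|
| diamond heart|
|  dust capture|
| give compound|
|        desert|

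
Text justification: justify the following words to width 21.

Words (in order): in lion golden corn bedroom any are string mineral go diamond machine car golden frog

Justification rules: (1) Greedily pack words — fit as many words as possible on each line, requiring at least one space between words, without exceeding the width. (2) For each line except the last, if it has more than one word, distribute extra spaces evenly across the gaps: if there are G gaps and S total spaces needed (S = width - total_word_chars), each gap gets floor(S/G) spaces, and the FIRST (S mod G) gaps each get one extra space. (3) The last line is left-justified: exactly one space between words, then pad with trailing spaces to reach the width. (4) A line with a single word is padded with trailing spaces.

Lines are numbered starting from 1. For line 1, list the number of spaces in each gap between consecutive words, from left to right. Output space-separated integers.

Answer: 2 2 1

Derivation:
Line 1: ['in', 'lion', 'golden', 'corn'] (min_width=19, slack=2)
Line 2: ['bedroom', 'any', 'are'] (min_width=15, slack=6)
Line 3: ['string', 'mineral', 'go'] (min_width=17, slack=4)
Line 4: ['diamond', 'machine', 'car'] (min_width=19, slack=2)
Line 5: ['golden', 'frog'] (min_width=11, slack=10)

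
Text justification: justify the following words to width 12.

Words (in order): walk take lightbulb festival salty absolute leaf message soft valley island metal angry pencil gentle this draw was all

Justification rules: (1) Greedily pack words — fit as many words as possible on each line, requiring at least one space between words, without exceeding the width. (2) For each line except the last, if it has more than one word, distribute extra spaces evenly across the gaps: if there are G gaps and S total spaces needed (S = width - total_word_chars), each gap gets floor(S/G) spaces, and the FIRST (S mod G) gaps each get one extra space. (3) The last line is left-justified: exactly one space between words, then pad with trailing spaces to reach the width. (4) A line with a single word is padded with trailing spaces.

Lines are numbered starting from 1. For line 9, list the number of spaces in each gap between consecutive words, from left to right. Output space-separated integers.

Line 1: ['walk', 'take'] (min_width=9, slack=3)
Line 2: ['lightbulb'] (min_width=9, slack=3)
Line 3: ['festival'] (min_width=8, slack=4)
Line 4: ['salty'] (min_width=5, slack=7)
Line 5: ['absolute'] (min_width=8, slack=4)
Line 6: ['leaf', 'message'] (min_width=12, slack=0)
Line 7: ['soft', 'valley'] (min_width=11, slack=1)
Line 8: ['island', 'metal'] (min_width=12, slack=0)
Line 9: ['angry', 'pencil'] (min_width=12, slack=0)
Line 10: ['gentle', 'this'] (min_width=11, slack=1)
Line 11: ['draw', 'was', 'all'] (min_width=12, slack=0)

Answer: 1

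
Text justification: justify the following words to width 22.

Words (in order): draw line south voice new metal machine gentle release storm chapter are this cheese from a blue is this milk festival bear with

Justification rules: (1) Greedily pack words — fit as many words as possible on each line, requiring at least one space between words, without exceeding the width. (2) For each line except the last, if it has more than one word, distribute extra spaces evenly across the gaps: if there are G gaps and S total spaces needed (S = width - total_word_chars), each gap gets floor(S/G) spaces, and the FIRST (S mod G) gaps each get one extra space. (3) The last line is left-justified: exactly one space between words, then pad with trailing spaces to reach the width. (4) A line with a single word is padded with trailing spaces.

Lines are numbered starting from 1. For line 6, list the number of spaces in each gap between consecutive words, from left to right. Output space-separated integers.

Answer: 3 3

Derivation:
Line 1: ['draw', 'line', 'south', 'voice'] (min_width=21, slack=1)
Line 2: ['new', 'metal', 'machine'] (min_width=17, slack=5)
Line 3: ['gentle', 'release', 'storm'] (min_width=20, slack=2)
Line 4: ['chapter', 'are', 'this'] (min_width=16, slack=6)
Line 5: ['cheese', 'from', 'a', 'blue', 'is'] (min_width=21, slack=1)
Line 6: ['this', 'milk', 'festival'] (min_width=18, slack=4)
Line 7: ['bear', 'with'] (min_width=9, slack=13)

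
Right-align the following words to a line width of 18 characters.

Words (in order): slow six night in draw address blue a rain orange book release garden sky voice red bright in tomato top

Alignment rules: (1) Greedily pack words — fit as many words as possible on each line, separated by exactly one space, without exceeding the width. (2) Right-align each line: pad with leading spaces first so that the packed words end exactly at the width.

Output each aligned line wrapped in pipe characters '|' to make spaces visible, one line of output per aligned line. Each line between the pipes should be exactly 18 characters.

Answer: | slow six night in|
| draw address blue|
|a rain orange book|
|release garden sky|
|  voice red bright|
|     in tomato top|

Derivation:
Line 1: ['slow', 'six', 'night', 'in'] (min_width=17, slack=1)
Line 2: ['draw', 'address', 'blue'] (min_width=17, slack=1)
Line 3: ['a', 'rain', 'orange', 'book'] (min_width=18, slack=0)
Line 4: ['release', 'garden', 'sky'] (min_width=18, slack=0)
Line 5: ['voice', 'red', 'bright'] (min_width=16, slack=2)
Line 6: ['in', 'tomato', 'top'] (min_width=13, slack=5)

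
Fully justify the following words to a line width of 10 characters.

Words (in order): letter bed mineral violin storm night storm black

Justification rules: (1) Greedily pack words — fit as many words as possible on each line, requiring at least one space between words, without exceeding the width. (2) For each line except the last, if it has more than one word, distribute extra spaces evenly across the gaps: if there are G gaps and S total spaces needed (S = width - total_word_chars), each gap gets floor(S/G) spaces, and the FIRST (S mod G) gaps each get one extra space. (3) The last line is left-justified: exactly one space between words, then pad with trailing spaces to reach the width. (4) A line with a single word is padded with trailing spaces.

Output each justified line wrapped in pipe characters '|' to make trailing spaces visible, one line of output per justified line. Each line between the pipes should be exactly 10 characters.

Line 1: ['letter', 'bed'] (min_width=10, slack=0)
Line 2: ['mineral'] (min_width=7, slack=3)
Line 3: ['violin'] (min_width=6, slack=4)
Line 4: ['storm'] (min_width=5, slack=5)
Line 5: ['night'] (min_width=5, slack=5)
Line 6: ['storm'] (min_width=5, slack=5)
Line 7: ['black'] (min_width=5, slack=5)

Answer: |letter bed|
|mineral   |
|violin    |
|storm     |
|night     |
|storm     |
|black     |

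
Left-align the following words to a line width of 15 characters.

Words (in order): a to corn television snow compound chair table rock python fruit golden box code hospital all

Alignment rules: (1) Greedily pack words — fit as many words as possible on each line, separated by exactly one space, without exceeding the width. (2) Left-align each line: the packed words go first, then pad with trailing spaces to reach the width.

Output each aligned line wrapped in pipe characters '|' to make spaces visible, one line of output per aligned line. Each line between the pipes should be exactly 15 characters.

Line 1: ['a', 'to', 'corn'] (min_width=9, slack=6)
Line 2: ['television', 'snow'] (min_width=15, slack=0)
Line 3: ['compound', 'chair'] (min_width=14, slack=1)
Line 4: ['table', 'rock'] (min_width=10, slack=5)
Line 5: ['python', 'fruit'] (min_width=12, slack=3)
Line 6: ['golden', 'box', 'code'] (min_width=15, slack=0)
Line 7: ['hospital', 'all'] (min_width=12, slack=3)

Answer: |a to corn      |
|television snow|
|compound chair |
|table rock     |
|python fruit   |
|golden box code|
|hospital all   |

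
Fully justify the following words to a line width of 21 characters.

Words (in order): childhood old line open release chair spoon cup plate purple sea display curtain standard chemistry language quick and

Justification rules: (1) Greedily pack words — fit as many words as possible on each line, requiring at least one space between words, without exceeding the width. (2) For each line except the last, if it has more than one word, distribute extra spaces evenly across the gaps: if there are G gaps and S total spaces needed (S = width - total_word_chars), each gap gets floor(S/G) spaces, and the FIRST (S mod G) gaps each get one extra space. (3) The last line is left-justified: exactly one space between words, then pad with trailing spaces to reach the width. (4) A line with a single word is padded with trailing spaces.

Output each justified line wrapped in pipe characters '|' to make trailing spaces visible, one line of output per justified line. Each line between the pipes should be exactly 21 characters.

Line 1: ['childhood', 'old', 'line'] (min_width=18, slack=3)
Line 2: ['open', 'release', 'chair'] (min_width=18, slack=3)
Line 3: ['spoon', 'cup', 'plate'] (min_width=15, slack=6)
Line 4: ['purple', 'sea', 'display'] (min_width=18, slack=3)
Line 5: ['curtain', 'standard'] (min_width=16, slack=5)
Line 6: ['chemistry', 'language'] (min_width=18, slack=3)
Line 7: ['quick', 'and'] (min_width=9, slack=12)

Answer: |childhood   old  line|
|open   release  chair|
|spoon    cup    plate|
|purple   sea  display|
|curtain      standard|
|chemistry    language|
|quick and            |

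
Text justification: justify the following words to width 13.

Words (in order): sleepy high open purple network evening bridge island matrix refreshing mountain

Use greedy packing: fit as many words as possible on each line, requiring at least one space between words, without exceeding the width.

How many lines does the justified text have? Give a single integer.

Answer: 8

Derivation:
Line 1: ['sleepy', 'high'] (min_width=11, slack=2)
Line 2: ['open', 'purple'] (min_width=11, slack=2)
Line 3: ['network'] (min_width=7, slack=6)
Line 4: ['evening'] (min_width=7, slack=6)
Line 5: ['bridge', 'island'] (min_width=13, slack=0)
Line 6: ['matrix'] (min_width=6, slack=7)
Line 7: ['refreshing'] (min_width=10, slack=3)
Line 8: ['mountain'] (min_width=8, slack=5)
Total lines: 8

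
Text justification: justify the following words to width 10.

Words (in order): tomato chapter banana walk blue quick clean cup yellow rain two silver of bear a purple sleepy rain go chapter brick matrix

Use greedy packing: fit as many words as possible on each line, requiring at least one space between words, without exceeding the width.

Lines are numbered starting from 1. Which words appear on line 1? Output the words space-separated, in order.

Answer: tomato

Derivation:
Line 1: ['tomato'] (min_width=6, slack=4)
Line 2: ['chapter'] (min_width=7, slack=3)
Line 3: ['banana'] (min_width=6, slack=4)
Line 4: ['walk', 'blue'] (min_width=9, slack=1)
Line 5: ['quick'] (min_width=5, slack=5)
Line 6: ['clean', 'cup'] (min_width=9, slack=1)
Line 7: ['yellow'] (min_width=6, slack=4)
Line 8: ['rain', 'two'] (min_width=8, slack=2)
Line 9: ['silver', 'of'] (min_width=9, slack=1)
Line 10: ['bear', 'a'] (min_width=6, slack=4)
Line 11: ['purple'] (min_width=6, slack=4)
Line 12: ['sleepy'] (min_width=6, slack=4)
Line 13: ['rain', 'go'] (min_width=7, slack=3)
Line 14: ['chapter'] (min_width=7, slack=3)
Line 15: ['brick'] (min_width=5, slack=5)
Line 16: ['matrix'] (min_width=6, slack=4)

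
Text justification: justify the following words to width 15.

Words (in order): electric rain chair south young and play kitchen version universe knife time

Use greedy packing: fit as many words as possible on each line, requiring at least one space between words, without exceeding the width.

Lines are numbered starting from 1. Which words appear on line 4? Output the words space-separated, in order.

Line 1: ['electric', 'rain'] (min_width=13, slack=2)
Line 2: ['chair', 'south'] (min_width=11, slack=4)
Line 3: ['young', 'and', 'play'] (min_width=14, slack=1)
Line 4: ['kitchen', 'version'] (min_width=15, slack=0)
Line 5: ['universe', 'knife'] (min_width=14, slack=1)
Line 6: ['time'] (min_width=4, slack=11)

Answer: kitchen version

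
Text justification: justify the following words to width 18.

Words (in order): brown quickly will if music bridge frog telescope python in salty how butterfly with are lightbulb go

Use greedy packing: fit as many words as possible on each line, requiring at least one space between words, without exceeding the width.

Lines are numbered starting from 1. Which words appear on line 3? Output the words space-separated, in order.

Line 1: ['brown', 'quickly', 'will'] (min_width=18, slack=0)
Line 2: ['if', 'music', 'bridge'] (min_width=15, slack=3)
Line 3: ['frog', 'telescope'] (min_width=14, slack=4)
Line 4: ['python', 'in', 'salty'] (min_width=15, slack=3)
Line 5: ['how', 'butterfly', 'with'] (min_width=18, slack=0)
Line 6: ['are', 'lightbulb', 'go'] (min_width=16, slack=2)

Answer: frog telescope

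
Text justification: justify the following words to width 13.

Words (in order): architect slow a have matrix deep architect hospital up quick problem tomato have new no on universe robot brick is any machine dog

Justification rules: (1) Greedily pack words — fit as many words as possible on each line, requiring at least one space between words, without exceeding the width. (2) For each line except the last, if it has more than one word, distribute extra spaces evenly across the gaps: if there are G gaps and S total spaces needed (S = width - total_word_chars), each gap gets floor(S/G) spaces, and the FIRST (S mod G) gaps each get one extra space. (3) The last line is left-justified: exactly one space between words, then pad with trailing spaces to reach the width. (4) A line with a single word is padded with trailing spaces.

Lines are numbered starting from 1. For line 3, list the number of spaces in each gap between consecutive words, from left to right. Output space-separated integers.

Answer: 3

Derivation:
Line 1: ['architect'] (min_width=9, slack=4)
Line 2: ['slow', 'a', 'have'] (min_width=11, slack=2)
Line 3: ['matrix', 'deep'] (min_width=11, slack=2)
Line 4: ['architect'] (min_width=9, slack=4)
Line 5: ['hospital', 'up'] (min_width=11, slack=2)
Line 6: ['quick', 'problem'] (min_width=13, slack=0)
Line 7: ['tomato', 'have'] (min_width=11, slack=2)
Line 8: ['new', 'no', 'on'] (min_width=9, slack=4)
Line 9: ['universe'] (min_width=8, slack=5)
Line 10: ['robot', 'brick'] (min_width=11, slack=2)
Line 11: ['is', 'any'] (min_width=6, slack=7)
Line 12: ['machine', 'dog'] (min_width=11, slack=2)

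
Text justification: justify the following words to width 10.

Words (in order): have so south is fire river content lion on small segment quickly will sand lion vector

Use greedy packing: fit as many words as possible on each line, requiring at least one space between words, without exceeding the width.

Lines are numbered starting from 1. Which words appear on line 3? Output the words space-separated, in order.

Line 1: ['have', 'so'] (min_width=7, slack=3)
Line 2: ['south', 'is'] (min_width=8, slack=2)
Line 3: ['fire', 'river'] (min_width=10, slack=0)
Line 4: ['content'] (min_width=7, slack=3)
Line 5: ['lion', 'on'] (min_width=7, slack=3)
Line 6: ['small'] (min_width=5, slack=5)
Line 7: ['segment'] (min_width=7, slack=3)
Line 8: ['quickly'] (min_width=7, slack=3)
Line 9: ['will', 'sand'] (min_width=9, slack=1)
Line 10: ['lion'] (min_width=4, slack=6)
Line 11: ['vector'] (min_width=6, slack=4)

Answer: fire river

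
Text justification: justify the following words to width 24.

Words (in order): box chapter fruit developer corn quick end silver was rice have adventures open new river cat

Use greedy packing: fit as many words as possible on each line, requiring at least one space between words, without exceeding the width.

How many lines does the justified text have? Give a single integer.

Answer: 5

Derivation:
Line 1: ['box', 'chapter', 'fruit'] (min_width=17, slack=7)
Line 2: ['developer', 'corn', 'quick', 'end'] (min_width=24, slack=0)
Line 3: ['silver', 'was', 'rice', 'have'] (min_width=20, slack=4)
Line 4: ['adventures', 'open', 'new'] (min_width=19, slack=5)
Line 5: ['river', 'cat'] (min_width=9, slack=15)
Total lines: 5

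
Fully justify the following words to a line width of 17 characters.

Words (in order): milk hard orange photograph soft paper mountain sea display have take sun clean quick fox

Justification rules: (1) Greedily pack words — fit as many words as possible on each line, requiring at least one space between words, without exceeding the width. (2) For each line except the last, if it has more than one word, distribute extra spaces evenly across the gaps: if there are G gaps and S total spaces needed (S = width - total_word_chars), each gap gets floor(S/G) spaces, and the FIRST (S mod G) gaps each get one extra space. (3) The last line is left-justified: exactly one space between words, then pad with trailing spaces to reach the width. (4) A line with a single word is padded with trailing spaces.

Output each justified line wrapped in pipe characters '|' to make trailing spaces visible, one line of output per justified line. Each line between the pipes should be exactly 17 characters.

Answer: |milk  hard orange|
|photograph   soft|
|paper    mountain|
|sea  display have|
|take   sun  clean|
|quick fox        |

Derivation:
Line 1: ['milk', 'hard', 'orange'] (min_width=16, slack=1)
Line 2: ['photograph', 'soft'] (min_width=15, slack=2)
Line 3: ['paper', 'mountain'] (min_width=14, slack=3)
Line 4: ['sea', 'display', 'have'] (min_width=16, slack=1)
Line 5: ['take', 'sun', 'clean'] (min_width=14, slack=3)
Line 6: ['quick', 'fox'] (min_width=9, slack=8)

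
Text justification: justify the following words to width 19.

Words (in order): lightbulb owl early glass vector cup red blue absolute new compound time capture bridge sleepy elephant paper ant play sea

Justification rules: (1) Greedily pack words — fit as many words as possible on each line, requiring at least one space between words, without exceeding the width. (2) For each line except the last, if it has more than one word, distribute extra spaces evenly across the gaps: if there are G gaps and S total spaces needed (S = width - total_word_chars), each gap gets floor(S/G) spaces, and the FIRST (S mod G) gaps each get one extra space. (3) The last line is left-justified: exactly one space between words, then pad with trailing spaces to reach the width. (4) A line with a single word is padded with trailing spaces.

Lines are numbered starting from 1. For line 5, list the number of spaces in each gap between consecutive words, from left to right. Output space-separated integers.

Line 1: ['lightbulb', 'owl', 'early'] (min_width=19, slack=0)
Line 2: ['glass', 'vector', 'cup'] (min_width=16, slack=3)
Line 3: ['red', 'blue', 'absolute'] (min_width=17, slack=2)
Line 4: ['new', 'compound', 'time'] (min_width=17, slack=2)
Line 5: ['capture', 'bridge'] (min_width=14, slack=5)
Line 6: ['sleepy', 'elephant'] (min_width=15, slack=4)
Line 7: ['paper', 'ant', 'play', 'sea'] (min_width=18, slack=1)

Answer: 6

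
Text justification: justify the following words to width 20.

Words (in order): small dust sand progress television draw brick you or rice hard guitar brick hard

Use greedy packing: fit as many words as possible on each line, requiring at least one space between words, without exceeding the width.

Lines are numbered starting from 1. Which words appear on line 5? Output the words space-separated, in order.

Line 1: ['small', 'dust', 'sand'] (min_width=15, slack=5)
Line 2: ['progress', 'television'] (min_width=19, slack=1)
Line 3: ['draw', 'brick', 'you', 'or'] (min_width=17, slack=3)
Line 4: ['rice', 'hard', 'guitar'] (min_width=16, slack=4)
Line 5: ['brick', 'hard'] (min_width=10, slack=10)

Answer: brick hard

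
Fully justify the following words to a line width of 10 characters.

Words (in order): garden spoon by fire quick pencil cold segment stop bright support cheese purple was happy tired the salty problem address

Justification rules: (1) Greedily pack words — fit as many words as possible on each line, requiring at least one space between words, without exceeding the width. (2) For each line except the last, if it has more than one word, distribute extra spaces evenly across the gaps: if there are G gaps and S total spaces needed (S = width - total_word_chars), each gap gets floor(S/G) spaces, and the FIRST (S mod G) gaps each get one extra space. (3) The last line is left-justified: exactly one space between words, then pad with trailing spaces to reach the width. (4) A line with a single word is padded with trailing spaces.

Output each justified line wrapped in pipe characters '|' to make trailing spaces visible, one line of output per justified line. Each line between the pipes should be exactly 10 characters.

Line 1: ['garden'] (min_width=6, slack=4)
Line 2: ['spoon', 'by'] (min_width=8, slack=2)
Line 3: ['fire', 'quick'] (min_width=10, slack=0)
Line 4: ['pencil'] (min_width=6, slack=4)
Line 5: ['cold'] (min_width=4, slack=6)
Line 6: ['segment'] (min_width=7, slack=3)
Line 7: ['stop'] (min_width=4, slack=6)
Line 8: ['bright'] (min_width=6, slack=4)
Line 9: ['support'] (min_width=7, slack=3)
Line 10: ['cheese'] (min_width=6, slack=4)
Line 11: ['purple', 'was'] (min_width=10, slack=0)
Line 12: ['happy'] (min_width=5, slack=5)
Line 13: ['tired', 'the'] (min_width=9, slack=1)
Line 14: ['salty'] (min_width=5, slack=5)
Line 15: ['problem'] (min_width=7, slack=3)
Line 16: ['address'] (min_width=7, slack=3)

Answer: |garden    |
|spoon   by|
|fire quick|
|pencil    |
|cold      |
|segment   |
|stop      |
|bright    |
|support   |
|cheese    |
|purple was|
|happy     |
|tired  the|
|salty     |
|problem   |
|address   |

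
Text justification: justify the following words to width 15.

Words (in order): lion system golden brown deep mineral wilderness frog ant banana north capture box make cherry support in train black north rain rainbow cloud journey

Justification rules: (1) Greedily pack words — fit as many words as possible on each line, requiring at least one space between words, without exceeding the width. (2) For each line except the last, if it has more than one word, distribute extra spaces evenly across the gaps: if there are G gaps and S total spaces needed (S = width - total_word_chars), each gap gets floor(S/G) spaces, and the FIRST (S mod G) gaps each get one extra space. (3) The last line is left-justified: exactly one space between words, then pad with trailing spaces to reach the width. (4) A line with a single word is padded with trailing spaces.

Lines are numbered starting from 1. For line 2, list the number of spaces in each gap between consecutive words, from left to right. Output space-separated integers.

Answer: 4

Derivation:
Line 1: ['lion', 'system'] (min_width=11, slack=4)
Line 2: ['golden', 'brown'] (min_width=12, slack=3)
Line 3: ['deep', 'mineral'] (min_width=12, slack=3)
Line 4: ['wilderness', 'frog'] (min_width=15, slack=0)
Line 5: ['ant', 'banana'] (min_width=10, slack=5)
Line 6: ['north', 'capture'] (min_width=13, slack=2)
Line 7: ['box', 'make', 'cherry'] (min_width=15, slack=0)
Line 8: ['support', 'in'] (min_width=10, slack=5)
Line 9: ['train', 'black'] (min_width=11, slack=4)
Line 10: ['north', 'rain'] (min_width=10, slack=5)
Line 11: ['rainbow', 'cloud'] (min_width=13, slack=2)
Line 12: ['journey'] (min_width=7, slack=8)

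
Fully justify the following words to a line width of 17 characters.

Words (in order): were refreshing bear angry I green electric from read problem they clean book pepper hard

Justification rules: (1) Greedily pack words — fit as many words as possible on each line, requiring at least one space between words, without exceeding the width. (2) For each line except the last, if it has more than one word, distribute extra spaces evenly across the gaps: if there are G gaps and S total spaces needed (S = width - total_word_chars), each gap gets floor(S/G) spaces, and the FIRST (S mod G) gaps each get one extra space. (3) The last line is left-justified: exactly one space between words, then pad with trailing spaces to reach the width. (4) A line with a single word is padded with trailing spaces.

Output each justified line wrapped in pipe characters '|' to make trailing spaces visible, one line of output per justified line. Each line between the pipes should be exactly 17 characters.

Line 1: ['were', 'refreshing'] (min_width=15, slack=2)
Line 2: ['bear', 'angry', 'I'] (min_width=12, slack=5)
Line 3: ['green', 'electric'] (min_width=14, slack=3)
Line 4: ['from', 'read', 'problem'] (min_width=17, slack=0)
Line 5: ['they', 'clean', 'book'] (min_width=15, slack=2)
Line 6: ['pepper', 'hard'] (min_width=11, slack=6)

Answer: |were   refreshing|
|bear    angry   I|
|green    electric|
|from read problem|
|they  clean  book|
|pepper hard      |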